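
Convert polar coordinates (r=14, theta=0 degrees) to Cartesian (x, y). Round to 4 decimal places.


x = 14 * cos(0) = 14
y = 14 * sin(0) = 0

(14, 0)


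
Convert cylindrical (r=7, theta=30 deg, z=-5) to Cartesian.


x = 7 * cos(30) = 6.0622
y = 7 * sin(30) = 3.5
z = -5

(6.0622, 3.5, -5)


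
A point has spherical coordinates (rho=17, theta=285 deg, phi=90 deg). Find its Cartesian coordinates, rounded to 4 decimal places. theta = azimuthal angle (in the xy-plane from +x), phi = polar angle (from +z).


x = 17 * sin(90) * cos(285) = 4.3999
y = 17 * sin(90) * sin(285) = -16.4207
z = 17 * cos(90) = 0

(4.3999, -16.4207, 0)


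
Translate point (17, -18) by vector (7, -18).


Translation: (x+dx, y+dy) = (17+7, -18+-18) = (24, -36)

(24, -36)


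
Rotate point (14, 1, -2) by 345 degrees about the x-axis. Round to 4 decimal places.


x' = 14
y' = 1*cos(345) - -2*sin(345) = 0.4483
z' = 1*sin(345) + -2*cos(345) = -2.1907

(14, 0.4483, -2.1907)


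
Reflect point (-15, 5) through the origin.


Reflection through origin: (x, y) -> (-x, -y)
(-15, 5) -> (15, -5)

(15, -5)


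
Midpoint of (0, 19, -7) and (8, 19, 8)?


Midpoint = ((0+8)/2, (19+19)/2, (-7+8)/2) = (4, 19, 0.5)

(4, 19, 0.5)


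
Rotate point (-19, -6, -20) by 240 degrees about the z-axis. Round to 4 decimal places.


x' = -19*cos(240) - -6*sin(240) = 4.3038
y' = -19*sin(240) + -6*cos(240) = 19.4545
z' = -20

(4.3038, 19.4545, -20)


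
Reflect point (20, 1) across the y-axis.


Reflection across y-axis: (x, y) -> (-x, y)
(20, 1) -> (-20, 1)

(-20, 1)


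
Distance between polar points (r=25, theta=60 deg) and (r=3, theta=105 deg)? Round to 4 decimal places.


d = sqrt(r1^2 + r2^2 - 2*r1*r2*cos(t2-t1))
d = sqrt(25^2 + 3^2 - 2*25*3*cos(105-60)) = 22.9768

22.9768


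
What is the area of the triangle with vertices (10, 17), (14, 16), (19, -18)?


Area = |x1(y2-y3) + x2(y3-y1) + x3(y1-y2)| / 2
= |10*(16--18) + 14*(-18-17) + 19*(17-16)| / 2
= 65.5

65.5


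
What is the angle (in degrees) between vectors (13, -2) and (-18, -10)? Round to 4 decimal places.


dot = 13*-18 + -2*-10 = -214
|u| = 13.1529, |v| = 20.5913
cos(angle) = -0.7901
angle = 142.1992 degrees

142.1992 degrees


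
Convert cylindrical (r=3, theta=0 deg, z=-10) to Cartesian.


x = 3 * cos(0) = 3
y = 3 * sin(0) = 0
z = -10

(3, 0, -10)


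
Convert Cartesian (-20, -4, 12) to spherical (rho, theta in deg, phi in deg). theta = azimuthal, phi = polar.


rho = sqrt((-20)^2 + (-4)^2 + 12^2) = 23.6643
theta = atan2(-4, -20) = 191.3099 deg
phi = acos(12/23.6643) = 59.5296 deg

rho = 23.6643, theta = 191.3099 deg, phi = 59.5296 deg


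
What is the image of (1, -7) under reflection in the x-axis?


Reflection across x-axis: (x, y) -> (x, -y)
(1, -7) -> (1, 7)

(1, 7)


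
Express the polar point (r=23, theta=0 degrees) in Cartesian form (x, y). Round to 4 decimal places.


x = 23 * cos(0) = 23
y = 23 * sin(0) = 0

(23, 0)


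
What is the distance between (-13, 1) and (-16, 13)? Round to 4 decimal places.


d = sqrt((-16--13)^2 + (13-1)^2) = 12.3693

12.3693


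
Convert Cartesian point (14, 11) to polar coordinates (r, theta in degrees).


r = sqrt(14^2 + 11^2) = 17.8045
theta = atan2(11, 14) = 38.1572 degrees

r = 17.8045, theta = 38.1572 degrees


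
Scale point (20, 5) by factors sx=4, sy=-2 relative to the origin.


Scaling: (x*sx, y*sy) = (20*4, 5*-2) = (80, -10)

(80, -10)


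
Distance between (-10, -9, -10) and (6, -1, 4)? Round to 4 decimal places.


d = sqrt((6--10)^2 + (-1--9)^2 + (4--10)^2) = 22.7156

22.7156


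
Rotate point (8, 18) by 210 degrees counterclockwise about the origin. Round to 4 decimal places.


x' = 8*cos(210) - 18*sin(210) = 2.0718
y' = 8*sin(210) + 18*cos(210) = -19.5885

(2.0718, -19.5885)


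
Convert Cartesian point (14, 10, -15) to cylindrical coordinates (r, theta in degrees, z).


r = sqrt(14^2 + 10^2) = 17.2047
theta = atan2(10, 14) = 35.5377 deg
z = -15

r = 17.2047, theta = 35.5377 deg, z = -15


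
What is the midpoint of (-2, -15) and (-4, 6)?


Midpoint = ((-2+-4)/2, (-15+6)/2) = (-3, -4.5)

(-3, -4.5)


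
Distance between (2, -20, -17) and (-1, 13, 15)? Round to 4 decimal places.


d = sqrt((-1-2)^2 + (13--20)^2 + (15--17)^2) = 46.0652

46.0652


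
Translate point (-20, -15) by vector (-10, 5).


Translation: (x+dx, y+dy) = (-20+-10, -15+5) = (-30, -10)

(-30, -10)


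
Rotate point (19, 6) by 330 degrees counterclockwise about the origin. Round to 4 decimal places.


x' = 19*cos(330) - 6*sin(330) = 19.4545
y' = 19*sin(330) + 6*cos(330) = -4.3038

(19.4545, -4.3038)


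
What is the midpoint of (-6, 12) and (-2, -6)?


Midpoint = ((-6+-2)/2, (12+-6)/2) = (-4, 3)

(-4, 3)


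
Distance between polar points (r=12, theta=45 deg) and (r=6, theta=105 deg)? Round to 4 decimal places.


d = sqrt(r1^2 + r2^2 - 2*r1*r2*cos(t2-t1))
d = sqrt(12^2 + 6^2 - 2*12*6*cos(105-45)) = 10.3923

10.3923


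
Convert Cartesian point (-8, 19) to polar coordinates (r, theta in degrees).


r = sqrt((-8)^2 + 19^2) = 20.6155
theta = atan2(19, -8) = 112.8337 degrees

r = 20.6155, theta = 112.8337 degrees


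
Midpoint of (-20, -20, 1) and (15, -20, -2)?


Midpoint = ((-20+15)/2, (-20+-20)/2, (1+-2)/2) = (-2.5, -20, -0.5)

(-2.5, -20, -0.5)


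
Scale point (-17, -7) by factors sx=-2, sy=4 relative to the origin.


Scaling: (x*sx, y*sy) = (-17*-2, -7*4) = (34, -28)

(34, -28)


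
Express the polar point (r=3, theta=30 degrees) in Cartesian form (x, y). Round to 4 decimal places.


x = 3 * cos(30) = 2.5981
y = 3 * sin(30) = 1.5

(2.5981, 1.5)


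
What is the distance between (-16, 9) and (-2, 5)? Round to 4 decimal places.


d = sqrt((-2--16)^2 + (5-9)^2) = 14.5602

14.5602


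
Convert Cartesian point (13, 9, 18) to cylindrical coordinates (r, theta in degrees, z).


r = sqrt(13^2 + 9^2) = 15.8114
theta = atan2(9, 13) = 34.6952 deg
z = 18

r = 15.8114, theta = 34.6952 deg, z = 18


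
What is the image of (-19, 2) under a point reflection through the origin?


Reflection through origin: (x, y) -> (-x, -y)
(-19, 2) -> (19, -2)

(19, -2)


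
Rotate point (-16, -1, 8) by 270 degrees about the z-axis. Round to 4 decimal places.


x' = -16*cos(270) - -1*sin(270) = -1
y' = -16*sin(270) + -1*cos(270) = 16
z' = 8

(-1, 16, 8)


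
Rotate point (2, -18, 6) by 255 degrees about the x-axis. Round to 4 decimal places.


x' = 2
y' = -18*cos(255) - 6*sin(255) = 10.4543
z' = -18*sin(255) + 6*cos(255) = 15.8338

(2, 10.4543, 15.8338)


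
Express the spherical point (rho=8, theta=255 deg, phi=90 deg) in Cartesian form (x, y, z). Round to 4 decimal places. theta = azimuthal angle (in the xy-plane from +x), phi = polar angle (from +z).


x = 8 * sin(90) * cos(255) = -2.0706
y = 8 * sin(90) * sin(255) = -7.7274
z = 8 * cos(90) = 0

(-2.0706, -7.7274, 0)


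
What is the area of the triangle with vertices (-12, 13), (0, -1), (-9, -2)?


Area = |x1(y2-y3) + x2(y3-y1) + x3(y1-y2)| / 2
= |-12*(-1--2) + 0*(-2-13) + -9*(13--1)| / 2
= 69

69


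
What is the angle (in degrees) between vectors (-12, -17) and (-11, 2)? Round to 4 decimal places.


dot = -12*-11 + -17*2 = 98
|u| = 20.8087, |v| = 11.1803
cos(angle) = 0.4212
angle = 65.0873 degrees

65.0873 degrees


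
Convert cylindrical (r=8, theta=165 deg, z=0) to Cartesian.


x = 8 * cos(165) = -7.7274
y = 8 * sin(165) = 2.0706
z = 0

(-7.7274, 2.0706, 0)


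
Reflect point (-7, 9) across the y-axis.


Reflection across y-axis: (x, y) -> (-x, y)
(-7, 9) -> (7, 9)

(7, 9)


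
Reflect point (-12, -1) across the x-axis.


Reflection across x-axis: (x, y) -> (x, -y)
(-12, -1) -> (-12, 1)

(-12, 1)


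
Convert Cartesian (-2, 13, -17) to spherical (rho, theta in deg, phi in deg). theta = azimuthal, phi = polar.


rho = sqrt((-2)^2 + 13^2 + (-17)^2) = 21.4942
theta = atan2(13, -2) = 98.7462 deg
phi = acos(-17/21.4942) = 142.2708 deg

rho = 21.4942, theta = 98.7462 deg, phi = 142.2708 deg


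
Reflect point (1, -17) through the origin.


Reflection through origin: (x, y) -> (-x, -y)
(1, -17) -> (-1, 17)

(-1, 17)


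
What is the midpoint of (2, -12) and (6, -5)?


Midpoint = ((2+6)/2, (-12+-5)/2) = (4, -8.5)

(4, -8.5)


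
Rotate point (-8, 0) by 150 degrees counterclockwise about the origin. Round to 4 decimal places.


x' = -8*cos(150) - 0*sin(150) = 6.9282
y' = -8*sin(150) + 0*cos(150) = -4

(6.9282, -4)


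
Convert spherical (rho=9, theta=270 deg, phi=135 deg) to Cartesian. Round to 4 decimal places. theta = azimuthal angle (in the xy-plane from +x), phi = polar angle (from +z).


x = 9 * sin(135) * cos(270) = 0
y = 9 * sin(135) * sin(270) = -6.364
z = 9 * cos(135) = -6.364

(0, -6.364, -6.364)


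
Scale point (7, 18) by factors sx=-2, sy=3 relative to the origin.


Scaling: (x*sx, y*sy) = (7*-2, 18*3) = (-14, 54)

(-14, 54)


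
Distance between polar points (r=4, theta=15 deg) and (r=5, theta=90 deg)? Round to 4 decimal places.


d = sqrt(r1^2 + r2^2 - 2*r1*r2*cos(t2-t1))
d = sqrt(4^2 + 5^2 - 2*4*5*cos(90-15)) = 5.536

5.536


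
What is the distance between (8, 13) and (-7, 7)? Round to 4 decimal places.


d = sqrt((-7-8)^2 + (7-13)^2) = 16.1555

16.1555


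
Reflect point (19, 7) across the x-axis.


Reflection across x-axis: (x, y) -> (x, -y)
(19, 7) -> (19, -7)

(19, -7)


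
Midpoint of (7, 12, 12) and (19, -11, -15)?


Midpoint = ((7+19)/2, (12+-11)/2, (12+-15)/2) = (13, 0.5, -1.5)

(13, 0.5, -1.5)


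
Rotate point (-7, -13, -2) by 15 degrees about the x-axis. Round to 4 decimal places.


x' = -7
y' = -13*cos(15) - -2*sin(15) = -12.0394
z' = -13*sin(15) + -2*cos(15) = -5.2965

(-7, -12.0394, -5.2965)


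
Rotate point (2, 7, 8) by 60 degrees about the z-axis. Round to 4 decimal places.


x' = 2*cos(60) - 7*sin(60) = -5.0622
y' = 2*sin(60) + 7*cos(60) = 5.2321
z' = 8

(-5.0622, 5.2321, 8)


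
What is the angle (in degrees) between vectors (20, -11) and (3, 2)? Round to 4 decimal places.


dot = 20*3 + -11*2 = 38
|u| = 22.8254, |v| = 3.6056
cos(angle) = 0.4617
angle = 62.5009 degrees

62.5009 degrees


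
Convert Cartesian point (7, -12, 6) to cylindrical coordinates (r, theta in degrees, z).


r = sqrt(7^2 + (-12)^2) = 13.8924
theta = atan2(-12, 7) = 300.2564 deg
z = 6

r = 13.8924, theta = 300.2564 deg, z = 6


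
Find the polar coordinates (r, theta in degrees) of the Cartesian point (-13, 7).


r = sqrt((-13)^2 + 7^2) = 14.7648
theta = atan2(7, -13) = 151.6992 degrees

r = 14.7648, theta = 151.6992 degrees


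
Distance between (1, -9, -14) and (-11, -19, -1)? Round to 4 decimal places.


d = sqrt((-11-1)^2 + (-19--9)^2 + (-1--14)^2) = 20.3224

20.3224


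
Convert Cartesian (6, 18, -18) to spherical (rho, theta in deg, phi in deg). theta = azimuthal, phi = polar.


rho = sqrt(6^2 + 18^2 + (-18)^2) = 26.1534
theta = atan2(18, 6) = 71.5651 deg
phi = acos(-18/26.1534) = 133.4915 deg

rho = 26.1534, theta = 71.5651 deg, phi = 133.4915 deg


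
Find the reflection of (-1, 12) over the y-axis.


Reflection across y-axis: (x, y) -> (-x, y)
(-1, 12) -> (1, 12)

(1, 12)


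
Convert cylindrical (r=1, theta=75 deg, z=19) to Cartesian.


x = 1 * cos(75) = 0.2588
y = 1 * sin(75) = 0.9659
z = 19

(0.2588, 0.9659, 19)


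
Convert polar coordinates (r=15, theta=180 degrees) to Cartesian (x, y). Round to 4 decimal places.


x = 15 * cos(180) = -15
y = 15 * sin(180) = 0

(-15, 0)


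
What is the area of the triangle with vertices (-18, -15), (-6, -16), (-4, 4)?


Area = |x1(y2-y3) + x2(y3-y1) + x3(y1-y2)| / 2
= |-18*(-16-4) + -6*(4--15) + -4*(-15--16)| / 2
= 121

121


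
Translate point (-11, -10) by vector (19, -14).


Translation: (x+dx, y+dy) = (-11+19, -10+-14) = (8, -24)

(8, -24)


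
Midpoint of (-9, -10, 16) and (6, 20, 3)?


Midpoint = ((-9+6)/2, (-10+20)/2, (16+3)/2) = (-1.5, 5, 9.5)

(-1.5, 5, 9.5)


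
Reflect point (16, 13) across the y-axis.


Reflection across y-axis: (x, y) -> (-x, y)
(16, 13) -> (-16, 13)

(-16, 13)


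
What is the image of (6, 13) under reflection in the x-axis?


Reflection across x-axis: (x, y) -> (x, -y)
(6, 13) -> (6, -13)

(6, -13)


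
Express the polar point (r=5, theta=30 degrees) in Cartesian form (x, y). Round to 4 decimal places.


x = 5 * cos(30) = 4.3301
y = 5 * sin(30) = 2.5

(4.3301, 2.5)


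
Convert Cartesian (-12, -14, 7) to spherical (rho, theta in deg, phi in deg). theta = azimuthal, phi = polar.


rho = sqrt((-12)^2 + (-14)^2 + 7^2) = 19.7231
theta = atan2(-14, -12) = 229.3987 deg
phi = acos(7/19.7231) = 69.2118 deg

rho = 19.7231, theta = 229.3987 deg, phi = 69.2118 deg


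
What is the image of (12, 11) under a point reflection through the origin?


Reflection through origin: (x, y) -> (-x, -y)
(12, 11) -> (-12, -11)

(-12, -11)


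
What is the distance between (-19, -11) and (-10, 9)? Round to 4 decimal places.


d = sqrt((-10--19)^2 + (9--11)^2) = 21.9317

21.9317


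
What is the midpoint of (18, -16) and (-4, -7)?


Midpoint = ((18+-4)/2, (-16+-7)/2) = (7, -11.5)

(7, -11.5)


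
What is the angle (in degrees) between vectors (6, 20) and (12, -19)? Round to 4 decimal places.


dot = 6*12 + 20*-19 = -308
|u| = 20.8806, |v| = 22.4722
cos(angle) = -0.6564
angle = 131.0251 degrees

131.0251 degrees


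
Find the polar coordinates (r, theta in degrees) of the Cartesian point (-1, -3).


r = sqrt((-1)^2 + (-3)^2) = 3.1623
theta = atan2(-3, -1) = 251.5651 degrees

r = 3.1623, theta = 251.5651 degrees


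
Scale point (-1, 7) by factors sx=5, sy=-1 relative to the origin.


Scaling: (x*sx, y*sy) = (-1*5, 7*-1) = (-5, -7)

(-5, -7)


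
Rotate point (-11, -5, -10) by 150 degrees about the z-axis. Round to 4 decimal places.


x' = -11*cos(150) - -5*sin(150) = 12.0263
y' = -11*sin(150) + -5*cos(150) = -1.1699
z' = -10

(12.0263, -1.1699, -10)


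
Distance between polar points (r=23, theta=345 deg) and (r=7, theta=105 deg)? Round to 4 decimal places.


d = sqrt(r1^2 + r2^2 - 2*r1*r2*cos(t2-t1))
d = sqrt(23^2 + 7^2 - 2*23*7*cos(105-345)) = 27.1846

27.1846


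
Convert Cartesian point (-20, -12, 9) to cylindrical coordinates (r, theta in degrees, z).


r = sqrt((-20)^2 + (-12)^2) = 23.3238
theta = atan2(-12, -20) = 210.9638 deg
z = 9

r = 23.3238, theta = 210.9638 deg, z = 9


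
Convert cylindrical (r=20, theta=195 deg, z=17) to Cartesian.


x = 20 * cos(195) = -19.3185
y = 20 * sin(195) = -5.1764
z = 17

(-19.3185, -5.1764, 17)


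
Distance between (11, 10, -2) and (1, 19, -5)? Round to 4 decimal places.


d = sqrt((1-11)^2 + (19-10)^2 + (-5--2)^2) = 13.784

13.784


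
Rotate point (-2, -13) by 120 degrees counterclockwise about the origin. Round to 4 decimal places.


x' = -2*cos(120) - -13*sin(120) = 12.2583
y' = -2*sin(120) + -13*cos(120) = 4.7679

(12.2583, 4.7679)


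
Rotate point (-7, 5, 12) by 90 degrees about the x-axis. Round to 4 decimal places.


x' = -7
y' = 5*cos(90) - 12*sin(90) = -12
z' = 5*sin(90) + 12*cos(90) = 5

(-7, -12, 5)


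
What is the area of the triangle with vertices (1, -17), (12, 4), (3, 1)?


Area = |x1(y2-y3) + x2(y3-y1) + x3(y1-y2)| / 2
= |1*(4-1) + 12*(1--17) + 3*(-17-4)| / 2
= 78

78


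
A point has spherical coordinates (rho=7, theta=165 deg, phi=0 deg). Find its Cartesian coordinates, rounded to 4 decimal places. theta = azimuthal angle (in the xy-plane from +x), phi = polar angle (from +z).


x = 7 * sin(0) * cos(165) = 0
y = 7 * sin(0) * sin(165) = 0
z = 7 * cos(0) = 7

(0, 0, 7)


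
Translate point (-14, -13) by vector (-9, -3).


Translation: (x+dx, y+dy) = (-14+-9, -13+-3) = (-23, -16)

(-23, -16)


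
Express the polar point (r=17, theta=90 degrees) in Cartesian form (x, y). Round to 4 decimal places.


x = 17 * cos(90) = 0
y = 17 * sin(90) = 17

(0, 17)


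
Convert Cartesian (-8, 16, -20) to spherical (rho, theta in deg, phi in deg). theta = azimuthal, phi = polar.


rho = sqrt((-8)^2 + 16^2 + (-20)^2) = 26.8328
theta = atan2(16, -8) = 116.5651 deg
phi = acos(-20/26.8328) = 138.1897 deg

rho = 26.8328, theta = 116.5651 deg, phi = 138.1897 deg


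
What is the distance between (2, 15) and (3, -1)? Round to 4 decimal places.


d = sqrt((3-2)^2 + (-1-15)^2) = 16.0312

16.0312


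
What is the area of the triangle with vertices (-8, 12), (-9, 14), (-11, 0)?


Area = |x1(y2-y3) + x2(y3-y1) + x3(y1-y2)| / 2
= |-8*(14-0) + -9*(0-12) + -11*(12-14)| / 2
= 9

9


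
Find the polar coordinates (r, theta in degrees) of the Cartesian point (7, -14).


r = sqrt(7^2 + (-14)^2) = 15.6525
theta = atan2(-14, 7) = 296.5651 degrees

r = 15.6525, theta = 296.5651 degrees


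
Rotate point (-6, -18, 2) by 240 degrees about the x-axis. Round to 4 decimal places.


x' = -6
y' = -18*cos(240) - 2*sin(240) = 10.7321
z' = -18*sin(240) + 2*cos(240) = 14.5885

(-6, 10.7321, 14.5885)


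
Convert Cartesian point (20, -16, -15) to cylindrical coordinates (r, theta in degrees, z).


r = sqrt(20^2 + (-16)^2) = 25.6125
theta = atan2(-16, 20) = 321.3402 deg
z = -15

r = 25.6125, theta = 321.3402 deg, z = -15


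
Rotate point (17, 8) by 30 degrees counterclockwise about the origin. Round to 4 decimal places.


x' = 17*cos(30) - 8*sin(30) = 10.7224
y' = 17*sin(30) + 8*cos(30) = 15.4282

(10.7224, 15.4282)


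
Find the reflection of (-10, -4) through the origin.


Reflection through origin: (x, y) -> (-x, -y)
(-10, -4) -> (10, 4)

(10, 4)


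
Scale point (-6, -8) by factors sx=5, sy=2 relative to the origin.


Scaling: (x*sx, y*sy) = (-6*5, -8*2) = (-30, -16)

(-30, -16)


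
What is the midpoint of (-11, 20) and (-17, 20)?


Midpoint = ((-11+-17)/2, (20+20)/2) = (-14, 20)

(-14, 20)


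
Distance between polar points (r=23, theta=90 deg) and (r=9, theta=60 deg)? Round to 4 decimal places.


d = sqrt(r1^2 + r2^2 - 2*r1*r2*cos(t2-t1))
d = sqrt(23^2 + 9^2 - 2*23*9*cos(60-90)) = 15.8577

15.8577


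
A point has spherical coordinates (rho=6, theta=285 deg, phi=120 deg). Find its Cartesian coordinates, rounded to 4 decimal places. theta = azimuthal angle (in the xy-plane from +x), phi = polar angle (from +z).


x = 6 * sin(120) * cos(285) = 1.3449
y = 6 * sin(120) * sin(285) = -5.0191
z = 6 * cos(120) = -3

(1.3449, -5.0191, -3)


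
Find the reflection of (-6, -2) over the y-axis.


Reflection across y-axis: (x, y) -> (-x, y)
(-6, -2) -> (6, -2)

(6, -2)


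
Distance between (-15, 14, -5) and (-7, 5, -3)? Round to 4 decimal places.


d = sqrt((-7--15)^2 + (5-14)^2 + (-3--5)^2) = 12.2066

12.2066


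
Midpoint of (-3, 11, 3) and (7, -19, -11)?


Midpoint = ((-3+7)/2, (11+-19)/2, (3+-11)/2) = (2, -4, -4)

(2, -4, -4)


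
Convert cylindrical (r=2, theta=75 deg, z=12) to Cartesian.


x = 2 * cos(75) = 0.5176
y = 2 * sin(75) = 1.9319
z = 12

(0.5176, 1.9319, 12)


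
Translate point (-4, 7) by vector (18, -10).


Translation: (x+dx, y+dy) = (-4+18, 7+-10) = (14, -3)

(14, -3)


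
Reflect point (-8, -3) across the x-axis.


Reflection across x-axis: (x, y) -> (x, -y)
(-8, -3) -> (-8, 3)

(-8, 3)


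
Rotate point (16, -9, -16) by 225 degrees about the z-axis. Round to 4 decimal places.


x' = 16*cos(225) - -9*sin(225) = -17.6777
y' = 16*sin(225) + -9*cos(225) = -4.9497
z' = -16

(-17.6777, -4.9497, -16)


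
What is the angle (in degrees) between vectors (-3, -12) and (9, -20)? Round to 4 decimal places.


dot = -3*9 + -12*-20 = 213
|u| = 12.3693, |v| = 21.9317
cos(angle) = 0.7852
angle = 38.264 degrees

38.264 degrees


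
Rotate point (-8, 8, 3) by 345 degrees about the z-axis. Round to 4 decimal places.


x' = -8*cos(345) - 8*sin(345) = -5.6569
y' = -8*sin(345) + 8*cos(345) = 9.798
z' = 3

(-5.6569, 9.798, 3)


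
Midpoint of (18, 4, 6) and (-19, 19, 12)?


Midpoint = ((18+-19)/2, (4+19)/2, (6+12)/2) = (-0.5, 11.5, 9)

(-0.5, 11.5, 9)


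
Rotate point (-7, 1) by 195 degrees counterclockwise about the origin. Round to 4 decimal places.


x' = -7*cos(195) - 1*sin(195) = 7.0203
y' = -7*sin(195) + 1*cos(195) = 0.8458

(7.0203, 0.8458)


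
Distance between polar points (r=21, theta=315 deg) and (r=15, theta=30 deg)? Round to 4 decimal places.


d = sqrt(r1^2 + r2^2 - 2*r1*r2*cos(t2-t1))
d = sqrt(21^2 + 15^2 - 2*21*15*cos(30-315)) = 22.4264

22.4264


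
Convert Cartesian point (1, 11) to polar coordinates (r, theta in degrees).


r = sqrt(1^2 + 11^2) = 11.0454
theta = atan2(11, 1) = 84.8056 degrees

r = 11.0454, theta = 84.8056 degrees


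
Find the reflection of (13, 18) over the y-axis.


Reflection across y-axis: (x, y) -> (-x, y)
(13, 18) -> (-13, 18)

(-13, 18)


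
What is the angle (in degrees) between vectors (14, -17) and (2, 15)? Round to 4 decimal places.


dot = 14*2 + -17*15 = -227
|u| = 22.0227, |v| = 15.1327
cos(angle) = -0.6811
angle = 132.9329 degrees

132.9329 degrees


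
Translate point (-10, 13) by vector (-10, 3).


Translation: (x+dx, y+dy) = (-10+-10, 13+3) = (-20, 16)

(-20, 16)


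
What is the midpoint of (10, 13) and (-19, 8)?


Midpoint = ((10+-19)/2, (13+8)/2) = (-4.5, 10.5)

(-4.5, 10.5)


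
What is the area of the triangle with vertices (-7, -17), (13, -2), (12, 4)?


Area = |x1(y2-y3) + x2(y3-y1) + x3(y1-y2)| / 2
= |-7*(-2-4) + 13*(4--17) + 12*(-17--2)| / 2
= 67.5

67.5


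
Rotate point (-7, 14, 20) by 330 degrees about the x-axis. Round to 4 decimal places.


x' = -7
y' = 14*cos(330) - 20*sin(330) = 22.1244
z' = 14*sin(330) + 20*cos(330) = 10.3205

(-7, 22.1244, 10.3205)


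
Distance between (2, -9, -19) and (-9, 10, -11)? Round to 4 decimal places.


d = sqrt((-9-2)^2 + (10--9)^2 + (-11--19)^2) = 23.3666

23.3666


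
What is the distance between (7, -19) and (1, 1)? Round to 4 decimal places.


d = sqrt((1-7)^2 + (1--19)^2) = 20.8806

20.8806


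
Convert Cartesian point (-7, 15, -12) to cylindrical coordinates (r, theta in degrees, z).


r = sqrt((-7)^2 + 15^2) = 16.5529
theta = atan2(15, -7) = 115.0169 deg
z = -12

r = 16.5529, theta = 115.0169 deg, z = -12


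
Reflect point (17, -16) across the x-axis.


Reflection across x-axis: (x, y) -> (x, -y)
(17, -16) -> (17, 16)

(17, 16)


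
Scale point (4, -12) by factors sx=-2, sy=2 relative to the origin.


Scaling: (x*sx, y*sy) = (4*-2, -12*2) = (-8, -24)

(-8, -24)


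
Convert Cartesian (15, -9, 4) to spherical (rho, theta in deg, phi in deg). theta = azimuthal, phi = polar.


rho = sqrt(15^2 + (-9)^2 + 4^2) = 17.9444
theta = atan2(-9, 15) = 329.0362 deg
phi = acos(4/17.9444) = 77.1199 deg

rho = 17.9444, theta = 329.0362 deg, phi = 77.1199 deg


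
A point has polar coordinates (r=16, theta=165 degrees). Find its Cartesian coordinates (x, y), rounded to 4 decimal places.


x = 16 * cos(165) = -15.4548
y = 16 * sin(165) = 4.1411

(-15.4548, 4.1411)


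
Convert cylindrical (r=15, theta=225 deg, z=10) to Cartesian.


x = 15 * cos(225) = -10.6066
y = 15 * sin(225) = -10.6066
z = 10

(-10.6066, -10.6066, 10)


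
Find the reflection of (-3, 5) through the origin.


Reflection through origin: (x, y) -> (-x, -y)
(-3, 5) -> (3, -5)

(3, -5)


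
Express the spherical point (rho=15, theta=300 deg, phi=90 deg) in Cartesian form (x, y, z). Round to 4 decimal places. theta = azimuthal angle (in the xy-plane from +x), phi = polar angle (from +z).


x = 15 * sin(90) * cos(300) = 7.5
y = 15 * sin(90) * sin(300) = -12.9904
z = 15 * cos(90) = 0

(7.5, -12.9904, 0)


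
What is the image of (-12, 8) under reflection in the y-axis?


Reflection across y-axis: (x, y) -> (-x, y)
(-12, 8) -> (12, 8)

(12, 8)


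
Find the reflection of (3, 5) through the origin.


Reflection through origin: (x, y) -> (-x, -y)
(3, 5) -> (-3, -5)

(-3, -5)


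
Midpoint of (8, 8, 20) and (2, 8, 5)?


Midpoint = ((8+2)/2, (8+8)/2, (20+5)/2) = (5, 8, 12.5)

(5, 8, 12.5)


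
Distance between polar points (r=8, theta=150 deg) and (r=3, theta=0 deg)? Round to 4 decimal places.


d = sqrt(r1^2 + r2^2 - 2*r1*r2*cos(t2-t1))
d = sqrt(8^2 + 3^2 - 2*8*3*cos(0-150)) = 10.7037

10.7037


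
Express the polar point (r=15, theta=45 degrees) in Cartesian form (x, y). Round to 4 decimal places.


x = 15 * cos(45) = 10.6066
y = 15 * sin(45) = 10.6066

(10.6066, 10.6066)


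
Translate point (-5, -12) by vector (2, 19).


Translation: (x+dx, y+dy) = (-5+2, -12+19) = (-3, 7)

(-3, 7)


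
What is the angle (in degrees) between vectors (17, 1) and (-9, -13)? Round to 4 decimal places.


dot = 17*-9 + 1*-13 = -166
|u| = 17.0294, |v| = 15.8114
cos(angle) = -0.6165
angle = 128.0616 degrees

128.0616 degrees


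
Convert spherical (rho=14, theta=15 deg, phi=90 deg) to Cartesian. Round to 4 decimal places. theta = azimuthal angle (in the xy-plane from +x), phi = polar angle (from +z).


x = 14 * sin(90) * cos(15) = 13.523
y = 14 * sin(90) * sin(15) = 3.6235
z = 14 * cos(90) = 0

(13.523, 3.6235, 0)


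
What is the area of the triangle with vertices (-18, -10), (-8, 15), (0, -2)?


Area = |x1(y2-y3) + x2(y3-y1) + x3(y1-y2)| / 2
= |-18*(15--2) + -8*(-2--10) + 0*(-10-15)| / 2
= 185

185


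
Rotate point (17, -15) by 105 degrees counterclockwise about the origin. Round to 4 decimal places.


x' = 17*cos(105) - -15*sin(105) = 10.089
y' = 17*sin(105) + -15*cos(105) = 20.303

(10.089, 20.303)


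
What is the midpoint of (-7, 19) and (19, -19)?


Midpoint = ((-7+19)/2, (19+-19)/2) = (6, 0)

(6, 0)


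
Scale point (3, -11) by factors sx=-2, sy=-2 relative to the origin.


Scaling: (x*sx, y*sy) = (3*-2, -11*-2) = (-6, 22)

(-6, 22)


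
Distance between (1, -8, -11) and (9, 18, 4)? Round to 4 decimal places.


d = sqrt((9-1)^2 + (18--8)^2 + (4--11)^2) = 31.0644

31.0644


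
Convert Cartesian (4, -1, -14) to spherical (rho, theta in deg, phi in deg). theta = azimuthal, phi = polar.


rho = sqrt(4^2 + (-1)^2 + (-14)^2) = 14.5945
theta = atan2(-1, 4) = 345.9638 deg
phi = acos(-14/14.5945) = 163.5899 deg

rho = 14.5945, theta = 345.9638 deg, phi = 163.5899 deg


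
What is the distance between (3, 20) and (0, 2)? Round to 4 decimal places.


d = sqrt((0-3)^2 + (2-20)^2) = 18.2483

18.2483


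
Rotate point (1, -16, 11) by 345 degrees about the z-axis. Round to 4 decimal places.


x' = 1*cos(345) - -16*sin(345) = -3.1752
y' = 1*sin(345) + -16*cos(345) = -15.7136
z' = 11

(-3.1752, -15.7136, 11)


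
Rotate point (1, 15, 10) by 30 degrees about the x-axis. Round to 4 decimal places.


x' = 1
y' = 15*cos(30) - 10*sin(30) = 7.9904
z' = 15*sin(30) + 10*cos(30) = 16.1603

(1, 7.9904, 16.1603)


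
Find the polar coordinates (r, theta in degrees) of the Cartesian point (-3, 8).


r = sqrt((-3)^2 + 8^2) = 8.544
theta = atan2(8, -3) = 110.556 degrees

r = 8.544, theta = 110.556 degrees


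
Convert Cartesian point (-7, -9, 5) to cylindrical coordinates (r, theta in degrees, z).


r = sqrt((-7)^2 + (-9)^2) = 11.4018
theta = atan2(-9, -7) = 232.125 deg
z = 5

r = 11.4018, theta = 232.125 deg, z = 5


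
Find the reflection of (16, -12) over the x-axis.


Reflection across x-axis: (x, y) -> (x, -y)
(16, -12) -> (16, 12)

(16, 12)


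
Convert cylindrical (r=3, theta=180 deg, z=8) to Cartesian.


x = 3 * cos(180) = -3
y = 3 * sin(180) = 0
z = 8

(-3, 0, 8)


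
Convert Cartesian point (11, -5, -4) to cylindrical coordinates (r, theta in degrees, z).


r = sqrt(11^2 + (-5)^2) = 12.083
theta = atan2(-5, 11) = 335.556 deg
z = -4

r = 12.083, theta = 335.556 deg, z = -4


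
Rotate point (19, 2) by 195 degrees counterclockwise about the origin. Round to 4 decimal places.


x' = 19*cos(195) - 2*sin(195) = -17.835
y' = 19*sin(195) + 2*cos(195) = -6.8494

(-17.835, -6.8494)


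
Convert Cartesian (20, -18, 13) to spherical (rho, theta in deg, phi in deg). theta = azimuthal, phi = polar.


rho = sqrt(20^2 + (-18)^2 + 13^2) = 29.8831
theta = atan2(-18, 20) = 318.0128 deg
phi = acos(13/29.8831) = 64.2129 deg

rho = 29.8831, theta = 318.0128 deg, phi = 64.2129 deg


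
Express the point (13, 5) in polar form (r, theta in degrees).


r = sqrt(13^2 + 5^2) = 13.9284
theta = atan2(5, 13) = 21.0375 degrees

r = 13.9284, theta = 21.0375 degrees


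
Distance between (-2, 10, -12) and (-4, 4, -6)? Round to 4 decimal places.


d = sqrt((-4--2)^2 + (4-10)^2 + (-6--12)^2) = 8.7178

8.7178


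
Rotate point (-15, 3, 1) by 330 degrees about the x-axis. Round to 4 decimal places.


x' = -15
y' = 3*cos(330) - 1*sin(330) = 3.0981
z' = 3*sin(330) + 1*cos(330) = -0.634

(-15, 3.0981, -0.634)


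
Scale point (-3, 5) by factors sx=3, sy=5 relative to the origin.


Scaling: (x*sx, y*sy) = (-3*3, 5*5) = (-9, 25)

(-9, 25)


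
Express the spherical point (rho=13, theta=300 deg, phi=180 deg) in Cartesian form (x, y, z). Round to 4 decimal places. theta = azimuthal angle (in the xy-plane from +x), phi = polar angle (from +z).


x = 13 * sin(180) * cos(300) = 0
y = 13 * sin(180) * sin(300) = 0
z = 13 * cos(180) = -13

(0, 0, -13)


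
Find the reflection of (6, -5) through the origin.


Reflection through origin: (x, y) -> (-x, -y)
(6, -5) -> (-6, 5)

(-6, 5)


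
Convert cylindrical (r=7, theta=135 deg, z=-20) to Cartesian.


x = 7 * cos(135) = -4.9497
y = 7 * sin(135) = 4.9497
z = -20

(-4.9497, 4.9497, -20)


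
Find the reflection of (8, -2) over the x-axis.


Reflection across x-axis: (x, y) -> (x, -y)
(8, -2) -> (8, 2)

(8, 2)


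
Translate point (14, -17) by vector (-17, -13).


Translation: (x+dx, y+dy) = (14+-17, -17+-13) = (-3, -30)

(-3, -30)


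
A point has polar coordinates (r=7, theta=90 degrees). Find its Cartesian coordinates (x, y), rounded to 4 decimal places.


x = 7 * cos(90) = 0
y = 7 * sin(90) = 7

(0, 7)


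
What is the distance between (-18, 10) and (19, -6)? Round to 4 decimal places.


d = sqrt((19--18)^2 + (-6-10)^2) = 40.3113

40.3113


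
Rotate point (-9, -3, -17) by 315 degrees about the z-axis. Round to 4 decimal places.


x' = -9*cos(315) - -3*sin(315) = -8.4853
y' = -9*sin(315) + -3*cos(315) = 4.2426
z' = -17

(-8.4853, 4.2426, -17)


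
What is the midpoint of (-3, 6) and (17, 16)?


Midpoint = ((-3+17)/2, (6+16)/2) = (7, 11)

(7, 11)


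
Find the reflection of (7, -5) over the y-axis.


Reflection across y-axis: (x, y) -> (-x, y)
(7, -5) -> (-7, -5)

(-7, -5)


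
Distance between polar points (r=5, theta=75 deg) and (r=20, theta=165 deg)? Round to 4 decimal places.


d = sqrt(r1^2 + r2^2 - 2*r1*r2*cos(t2-t1))
d = sqrt(5^2 + 20^2 - 2*5*20*cos(165-75)) = 20.6155

20.6155


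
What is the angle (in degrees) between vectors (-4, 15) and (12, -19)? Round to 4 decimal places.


dot = -4*12 + 15*-19 = -333
|u| = 15.5242, |v| = 22.4722
cos(angle) = -0.9545
angle = 162.6558 degrees

162.6558 degrees


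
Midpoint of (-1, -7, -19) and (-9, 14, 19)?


Midpoint = ((-1+-9)/2, (-7+14)/2, (-19+19)/2) = (-5, 3.5, 0)

(-5, 3.5, 0)


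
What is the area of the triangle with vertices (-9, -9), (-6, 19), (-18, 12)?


Area = |x1(y2-y3) + x2(y3-y1) + x3(y1-y2)| / 2
= |-9*(19-12) + -6*(12--9) + -18*(-9-19)| / 2
= 157.5

157.5


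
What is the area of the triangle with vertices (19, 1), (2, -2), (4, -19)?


Area = |x1(y2-y3) + x2(y3-y1) + x3(y1-y2)| / 2
= |19*(-2--19) + 2*(-19-1) + 4*(1--2)| / 2
= 147.5

147.5


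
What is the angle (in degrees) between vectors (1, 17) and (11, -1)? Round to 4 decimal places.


dot = 1*11 + 17*-1 = -6
|u| = 17.0294, |v| = 11.0454
cos(angle) = -0.0319
angle = 91.828 degrees

91.828 degrees


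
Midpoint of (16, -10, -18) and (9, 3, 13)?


Midpoint = ((16+9)/2, (-10+3)/2, (-18+13)/2) = (12.5, -3.5, -2.5)

(12.5, -3.5, -2.5)


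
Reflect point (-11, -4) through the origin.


Reflection through origin: (x, y) -> (-x, -y)
(-11, -4) -> (11, 4)

(11, 4)


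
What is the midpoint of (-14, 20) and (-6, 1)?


Midpoint = ((-14+-6)/2, (20+1)/2) = (-10, 10.5)

(-10, 10.5)


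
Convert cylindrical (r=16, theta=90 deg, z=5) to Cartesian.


x = 16 * cos(90) = 0
y = 16 * sin(90) = 16
z = 5

(0, 16, 5)


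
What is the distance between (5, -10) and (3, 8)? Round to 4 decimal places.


d = sqrt((3-5)^2 + (8--10)^2) = 18.1108

18.1108


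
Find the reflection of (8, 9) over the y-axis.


Reflection across y-axis: (x, y) -> (-x, y)
(8, 9) -> (-8, 9)

(-8, 9)


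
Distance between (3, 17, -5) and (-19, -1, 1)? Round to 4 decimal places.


d = sqrt((-19-3)^2 + (-1-17)^2 + (1--5)^2) = 29.0517

29.0517


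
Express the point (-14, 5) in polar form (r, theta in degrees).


r = sqrt((-14)^2 + 5^2) = 14.8661
theta = atan2(5, -14) = 160.3462 degrees

r = 14.8661, theta = 160.3462 degrees


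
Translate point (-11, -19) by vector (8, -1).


Translation: (x+dx, y+dy) = (-11+8, -19+-1) = (-3, -20)

(-3, -20)


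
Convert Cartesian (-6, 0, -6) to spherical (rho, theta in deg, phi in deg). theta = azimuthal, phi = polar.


rho = sqrt((-6)^2 + 0^2 + (-6)^2) = 8.4853
theta = atan2(0, -6) = 180 deg
phi = acos(-6/8.4853) = 135 deg

rho = 8.4853, theta = 180 deg, phi = 135 deg


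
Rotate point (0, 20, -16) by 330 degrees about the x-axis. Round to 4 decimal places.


x' = 0
y' = 20*cos(330) - -16*sin(330) = 9.3205
z' = 20*sin(330) + -16*cos(330) = -23.8564

(0, 9.3205, -23.8564)


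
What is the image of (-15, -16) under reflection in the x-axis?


Reflection across x-axis: (x, y) -> (x, -y)
(-15, -16) -> (-15, 16)

(-15, 16)


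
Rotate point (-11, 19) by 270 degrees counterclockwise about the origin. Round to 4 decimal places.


x' = -11*cos(270) - 19*sin(270) = 19
y' = -11*sin(270) + 19*cos(270) = 11

(19, 11)


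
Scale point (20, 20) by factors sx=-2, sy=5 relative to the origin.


Scaling: (x*sx, y*sy) = (20*-2, 20*5) = (-40, 100)

(-40, 100)


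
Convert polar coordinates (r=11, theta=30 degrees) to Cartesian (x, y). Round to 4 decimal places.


x = 11 * cos(30) = 9.5263
y = 11 * sin(30) = 5.5

(9.5263, 5.5)


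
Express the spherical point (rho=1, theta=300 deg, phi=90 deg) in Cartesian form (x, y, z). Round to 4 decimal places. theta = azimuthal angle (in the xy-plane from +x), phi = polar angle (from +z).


x = 1 * sin(90) * cos(300) = 0.5
y = 1 * sin(90) * sin(300) = -0.866
z = 1 * cos(90) = 0

(0.5, -0.866, 0)


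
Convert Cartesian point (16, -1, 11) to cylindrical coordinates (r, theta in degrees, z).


r = sqrt(16^2 + (-1)^2) = 16.0312
theta = atan2(-1, 16) = 356.4237 deg
z = 11

r = 16.0312, theta = 356.4237 deg, z = 11


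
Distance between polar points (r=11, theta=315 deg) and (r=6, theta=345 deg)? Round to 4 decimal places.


d = sqrt(r1^2 + r2^2 - 2*r1*r2*cos(t2-t1))
d = sqrt(11^2 + 6^2 - 2*11*6*cos(345-315)) = 6.5333

6.5333


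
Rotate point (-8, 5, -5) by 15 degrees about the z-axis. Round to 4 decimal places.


x' = -8*cos(15) - 5*sin(15) = -9.0215
y' = -8*sin(15) + 5*cos(15) = 2.7591
z' = -5

(-9.0215, 2.7591, -5)


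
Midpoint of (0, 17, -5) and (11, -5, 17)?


Midpoint = ((0+11)/2, (17+-5)/2, (-5+17)/2) = (5.5, 6, 6)

(5.5, 6, 6)


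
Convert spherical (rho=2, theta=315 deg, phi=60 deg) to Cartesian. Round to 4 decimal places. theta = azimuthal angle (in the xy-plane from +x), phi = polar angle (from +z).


x = 2 * sin(60) * cos(315) = 1.2247
y = 2 * sin(60) * sin(315) = -1.2247
z = 2 * cos(60) = 1

(1.2247, -1.2247, 1)


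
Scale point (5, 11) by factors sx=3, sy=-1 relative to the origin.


Scaling: (x*sx, y*sy) = (5*3, 11*-1) = (15, -11)

(15, -11)


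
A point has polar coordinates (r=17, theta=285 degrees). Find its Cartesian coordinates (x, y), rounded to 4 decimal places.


x = 17 * cos(285) = 4.3999
y = 17 * sin(285) = -16.4207

(4.3999, -16.4207)


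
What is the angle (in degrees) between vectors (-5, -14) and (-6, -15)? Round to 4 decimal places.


dot = -5*-6 + -14*-15 = 240
|u| = 14.8661, |v| = 16.1555
cos(angle) = 0.9993
angle = 2.1476 degrees

2.1476 degrees


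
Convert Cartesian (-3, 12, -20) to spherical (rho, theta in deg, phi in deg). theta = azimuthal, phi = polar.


rho = sqrt((-3)^2 + 12^2 + (-20)^2) = 23.516
theta = atan2(12, -3) = 104.0362 deg
phi = acos(-20/23.516) = 148.2646 deg

rho = 23.516, theta = 104.0362 deg, phi = 148.2646 deg


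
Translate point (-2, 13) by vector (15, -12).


Translation: (x+dx, y+dy) = (-2+15, 13+-12) = (13, 1)

(13, 1)


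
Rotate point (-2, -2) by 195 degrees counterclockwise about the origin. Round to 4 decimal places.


x' = -2*cos(195) - -2*sin(195) = 1.4142
y' = -2*sin(195) + -2*cos(195) = 2.4495

(1.4142, 2.4495)


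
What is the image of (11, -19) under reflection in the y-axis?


Reflection across y-axis: (x, y) -> (-x, y)
(11, -19) -> (-11, -19)

(-11, -19)


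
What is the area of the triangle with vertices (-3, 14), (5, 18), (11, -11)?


Area = |x1(y2-y3) + x2(y3-y1) + x3(y1-y2)| / 2
= |-3*(18--11) + 5*(-11-14) + 11*(14-18)| / 2
= 128

128


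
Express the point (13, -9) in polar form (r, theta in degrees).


r = sqrt(13^2 + (-9)^2) = 15.8114
theta = atan2(-9, 13) = 325.3048 degrees

r = 15.8114, theta = 325.3048 degrees


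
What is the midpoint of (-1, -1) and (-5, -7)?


Midpoint = ((-1+-5)/2, (-1+-7)/2) = (-3, -4)

(-3, -4)


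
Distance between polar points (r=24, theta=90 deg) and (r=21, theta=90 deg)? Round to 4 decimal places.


d = sqrt(r1^2 + r2^2 - 2*r1*r2*cos(t2-t1))
d = sqrt(24^2 + 21^2 - 2*24*21*cos(90-90)) = 3

3


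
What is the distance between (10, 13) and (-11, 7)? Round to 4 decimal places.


d = sqrt((-11-10)^2 + (7-13)^2) = 21.8403

21.8403


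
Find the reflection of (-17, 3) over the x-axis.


Reflection across x-axis: (x, y) -> (x, -y)
(-17, 3) -> (-17, -3)

(-17, -3)


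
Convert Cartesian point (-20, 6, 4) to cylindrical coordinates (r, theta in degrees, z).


r = sqrt((-20)^2 + 6^2) = 20.8806
theta = atan2(6, -20) = 163.3008 deg
z = 4

r = 20.8806, theta = 163.3008 deg, z = 4


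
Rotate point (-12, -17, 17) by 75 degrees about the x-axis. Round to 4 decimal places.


x' = -12
y' = -17*cos(75) - 17*sin(75) = -20.8207
z' = -17*sin(75) + 17*cos(75) = -12.0208

(-12, -20.8207, -12.0208)


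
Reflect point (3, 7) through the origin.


Reflection through origin: (x, y) -> (-x, -y)
(3, 7) -> (-3, -7)

(-3, -7)


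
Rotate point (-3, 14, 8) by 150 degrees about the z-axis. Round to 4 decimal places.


x' = -3*cos(150) - 14*sin(150) = -4.4019
y' = -3*sin(150) + 14*cos(150) = -13.6244
z' = 8

(-4.4019, -13.6244, 8)


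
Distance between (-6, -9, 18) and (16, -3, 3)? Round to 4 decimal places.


d = sqrt((16--6)^2 + (-3--9)^2 + (3-18)^2) = 27.2947

27.2947


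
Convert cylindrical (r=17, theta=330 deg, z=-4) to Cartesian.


x = 17 * cos(330) = 14.7224
y = 17 * sin(330) = -8.5
z = -4

(14.7224, -8.5, -4)


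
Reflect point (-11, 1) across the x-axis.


Reflection across x-axis: (x, y) -> (x, -y)
(-11, 1) -> (-11, -1)

(-11, -1)


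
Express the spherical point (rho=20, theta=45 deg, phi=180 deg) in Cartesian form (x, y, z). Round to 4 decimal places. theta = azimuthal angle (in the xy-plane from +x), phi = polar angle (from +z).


x = 20 * sin(180) * cos(45) = 0
y = 20 * sin(180) * sin(45) = 0
z = 20 * cos(180) = -20

(0, 0, -20)


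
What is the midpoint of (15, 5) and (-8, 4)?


Midpoint = ((15+-8)/2, (5+4)/2) = (3.5, 4.5)

(3.5, 4.5)
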